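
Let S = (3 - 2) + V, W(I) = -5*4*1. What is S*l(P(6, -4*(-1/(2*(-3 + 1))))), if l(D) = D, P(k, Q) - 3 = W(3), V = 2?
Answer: -51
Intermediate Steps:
W(I) = -20 (W(I) = -20*1 = -20)
P(k, Q) = -17 (P(k, Q) = 3 - 20 = -17)
S = 3 (S = (3 - 2) + 2 = 1 + 2 = 3)
S*l(P(6, -4*(-1/(2*(-3 + 1))))) = 3*(-17) = -51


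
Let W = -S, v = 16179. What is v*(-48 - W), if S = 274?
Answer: 3656454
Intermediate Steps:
W = -274 (W = -1*274 = -274)
v*(-48 - W) = 16179*(-48 - 1*(-274)) = 16179*(-48 + 274) = 16179*226 = 3656454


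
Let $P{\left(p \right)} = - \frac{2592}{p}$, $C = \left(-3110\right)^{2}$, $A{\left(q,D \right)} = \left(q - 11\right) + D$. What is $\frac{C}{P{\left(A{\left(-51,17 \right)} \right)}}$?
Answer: $\frac{12090125}{72} \approx 1.6792 \cdot 10^{5}$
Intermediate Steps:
$A{\left(q,D \right)} = -11 + D + q$ ($A{\left(q,D \right)} = \left(-11 + q\right) + D = -11 + D + q$)
$C = 9672100$
$\frac{C}{P{\left(A{\left(-51,17 \right)} \right)}} = \frac{9672100}{\left(-2592\right) \frac{1}{-11 + 17 - 51}} = \frac{9672100}{\left(-2592\right) \frac{1}{-45}} = \frac{9672100}{\left(-2592\right) \left(- \frac{1}{45}\right)} = \frac{9672100}{\frac{288}{5}} = 9672100 \cdot \frac{5}{288} = \frac{12090125}{72}$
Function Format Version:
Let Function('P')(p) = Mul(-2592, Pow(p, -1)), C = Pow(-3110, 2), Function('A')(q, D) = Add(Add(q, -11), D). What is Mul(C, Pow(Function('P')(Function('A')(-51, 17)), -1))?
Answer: Rational(12090125, 72) ≈ 1.6792e+5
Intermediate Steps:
Function('A')(q, D) = Add(-11, D, q) (Function('A')(q, D) = Add(Add(-11, q), D) = Add(-11, D, q))
C = 9672100
Mul(C, Pow(Function('P')(Function('A')(-51, 17)), -1)) = Mul(9672100, Pow(Mul(-2592, Pow(Add(-11, 17, -51), -1)), -1)) = Mul(9672100, Pow(Mul(-2592, Pow(-45, -1)), -1)) = Mul(9672100, Pow(Mul(-2592, Rational(-1, 45)), -1)) = Mul(9672100, Pow(Rational(288, 5), -1)) = Mul(9672100, Rational(5, 288)) = Rational(12090125, 72)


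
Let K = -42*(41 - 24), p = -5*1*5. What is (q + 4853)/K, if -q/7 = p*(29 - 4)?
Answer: -1538/119 ≈ -12.924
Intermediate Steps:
p = -25 (p = -5*5 = -25)
q = 4375 (q = -(-175)*(29 - 4) = -(-175)*25 = -7*(-625) = 4375)
K = -714 (K = -42*17 = -714)
(q + 4853)/K = (4375 + 4853)/(-714) = 9228*(-1/714) = -1538/119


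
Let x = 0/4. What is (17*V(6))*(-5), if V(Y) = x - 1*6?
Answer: 510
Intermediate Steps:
x = 0 (x = 0*(¼) = 0)
V(Y) = -6 (V(Y) = 0 - 1*6 = 0 - 6 = -6)
(17*V(6))*(-5) = (17*(-6))*(-5) = -102*(-5) = 510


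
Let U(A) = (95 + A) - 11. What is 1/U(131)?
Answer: 1/215 ≈ 0.0046512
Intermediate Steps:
U(A) = 84 + A
1/U(131) = 1/(84 + 131) = 1/215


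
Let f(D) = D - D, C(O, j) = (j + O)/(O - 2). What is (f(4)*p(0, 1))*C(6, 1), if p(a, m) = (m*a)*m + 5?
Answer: 0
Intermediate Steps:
p(a, m) = 5 + a*m² (p(a, m) = (a*m)*m + 5 = a*m² + 5 = 5 + a*m²)
C(O, j) = (O + j)/(-2 + O)
f(D) = 0
(f(4)*p(0, 1))*C(6, 1) = (0*(5 + 0*1²))*((6 + 1)/(-2 + 6)) = (0*(5 + 0*1))*(7/4) = (0*(5 + 0))*((¼)*7) = (0*5)*(7/4) = 0*(7/4) = 0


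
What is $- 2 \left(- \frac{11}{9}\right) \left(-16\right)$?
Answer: $- \frac{352}{9} \approx -39.111$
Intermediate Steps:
$- 2 \left(- \frac{11}{9}\right) \left(-16\right) = - 2 \left(\left(-11\right) \frac{1}{9}\right) \left(-16\right) = \left(-2\right) \left(- \frac{11}{9}\right) \left(-16\right) = \frac{22}{9} \left(-16\right) = - \frac{352}{9}$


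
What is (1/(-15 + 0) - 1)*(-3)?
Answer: 16/5 ≈ 3.2000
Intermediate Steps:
(1/(-15 + 0) - 1)*(-3) = (1/(-15) - 1)*(-3) = (-1/15 - 1)*(-3) = -16/15*(-3) = 16/5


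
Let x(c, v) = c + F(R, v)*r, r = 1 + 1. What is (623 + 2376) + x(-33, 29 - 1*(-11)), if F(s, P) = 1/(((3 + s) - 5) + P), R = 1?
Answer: 115676/39 ≈ 2966.1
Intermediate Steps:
r = 2
F(s, P) = 1/(-2 + P + s) (F(s, P) = 1/((-2 + s) + P) = 1/(-2 + P + s))
x(c, v) = c + 2/(-1 + v) (x(c, v) = c + 2/(-2 + v + 1) = c + 2/(-1 + v))
(623 + 2376) + x(-33, 29 - 1*(-11)) = (623 + 2376) + (2 - 33*(-1 + (29 - 1*(-11))))/(-1 + (29 - 1*(-11))) = 2999 + (2 - 33*(-1 + (29 + 11)))/(-1 + (29 + 11)) = 2999 + (2 - 33*(-1 + 40))/(-1 + 40) = 2999 + (2 - 33*39)/39 = 2999 + (2 - 1287)/39 = 2999 + (1/39)*(-1285) = 2999 - 1285/39 = 115676/39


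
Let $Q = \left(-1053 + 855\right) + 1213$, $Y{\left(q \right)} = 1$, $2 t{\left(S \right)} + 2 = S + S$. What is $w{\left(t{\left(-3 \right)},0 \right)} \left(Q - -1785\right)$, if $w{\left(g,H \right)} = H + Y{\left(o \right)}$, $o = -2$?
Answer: $2800$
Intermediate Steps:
$t{\left(S \right)} = -1 + S$ ($t{\left(S \right)} = -1 + \frac{S + S}{2} = -1 + \frac{2 S}{2} = -1 + S$)
$w{\left(g,H \right)} = 1 + H$ ($w{\left(g,H \right)} = H + 1 = 1 + H$)
$Q = 1015$ ($Q = -198 + 1213 = 1015$)
$w{\left(t{\left(-3 \right)},0 \right)} \left(Q - -1785\right) = \left(1 + 0\right) \left(1015 - -1785\right) = 1 \left(1015 + 1785\right) = 1 \cdot 2800 = 2800$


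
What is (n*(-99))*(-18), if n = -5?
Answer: -8910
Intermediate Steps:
(n*(-99))*(-18) = -5*(-99)*(-18) = 495*(-18) = -8910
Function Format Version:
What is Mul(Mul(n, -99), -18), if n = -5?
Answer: -8910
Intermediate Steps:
Mul(Mul(n, -99), -18) = Mul(Mul(-5, -99), -18) = Mul(495, -18) = -8910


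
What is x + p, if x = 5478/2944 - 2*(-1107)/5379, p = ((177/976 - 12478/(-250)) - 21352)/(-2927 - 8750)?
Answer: 962680991281491/234995327864000 ≈ 4.0966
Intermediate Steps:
p = 2598832611/1424594000 (p = ((177*(1/976) - 12478*(-1/250)) - 21352)/(-11677) = ((177/976 + 6239/125) - 21352)*(-1/11677) = (6111389/122000 - 21352)*(-1/11677) = -2598832611/122000*(-1/11677) = 2598832611/1424594000 ≈ 1.8243)
x = 5997363/2639296 (x = 5478*(1/2944) + 2214*(1/5379) = 2739/1472 + 738/1793 = 5997363/2639296 ≈ 2.2723)
x + p = 5997363/2639296 + 2598832611/1424594000 = 962680991281491/234995327864000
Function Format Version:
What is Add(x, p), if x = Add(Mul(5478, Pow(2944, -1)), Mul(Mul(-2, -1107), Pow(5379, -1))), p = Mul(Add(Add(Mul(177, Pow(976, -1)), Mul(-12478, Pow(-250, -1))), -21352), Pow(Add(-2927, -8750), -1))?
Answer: Rational(962680991281491, 234995327864000) ≈ 4.0966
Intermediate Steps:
p = Rational(2598832611, 1424594000) (p = Mul(Add(Add(Mul(177, Rational(1, 976)), Mul(-12478, Rational(-1, 250))), -21352), Pow(-11677, -1)) = Mul(Add(Add(Rational(177, 976), Rational(6239, 125)), -21352), Rational(-1, 11677)) = Mul(Add(Rational(6111389, 122000), -21352), Rational(-1, 11677)) = Mul(Rational(-2598832611, 122000), Rational(-1, 11677)) = Rational(2598832611, 1424594000) ≈ 1.8243)
x = Rational(5997363, 2639296) (x = Add(Mul(5478, Rational(1, 2944)), Mul(2214, Rational(1, 5379))) = Add(Rational(2739, 1472), Rational(738, 1793)) = Rational(5997363, 2639296) ≈ 2.2723)
Add(x, p) = Add(Rational(5997363, 2639296), Rational(2598832611, 1424594000)) = Rational(962680991281491, 234995327864000)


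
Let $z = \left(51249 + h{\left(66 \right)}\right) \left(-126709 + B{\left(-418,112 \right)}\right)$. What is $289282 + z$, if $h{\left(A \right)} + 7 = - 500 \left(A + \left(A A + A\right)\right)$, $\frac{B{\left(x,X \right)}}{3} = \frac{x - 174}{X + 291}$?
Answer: $\frac{111974406807920}{403} \approx 2.7785 \cdot 10^{11}$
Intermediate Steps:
$B{\left(x,X \right)} = \frac{3 \left(-174 + x\right)}{291 + X}$ ($B{\left(x,X \right)} = 3 \frac{x - 174}{X + 291} = 3 \frac{-174 + x}{291 + X} = \frac{3 \left(-174 + x\right)}{291 + X}$)
$h{\left(A \right)} = -7 - 1000 A - 500 A^{2}$ ($h{\left(A \right)} = -7 - 500 \left(A + \left(A A + A\right)\right) = -7 - 500 \left(A + \left(A^{2} + A\right)\right) = -7 - 500 \left(A + \left(A + A^{2}\right)\right) = -7 - 500 \left(A^{2} + 2 A\right) = -7 - \left(500 A^{2} + 1000 A\right) = -7 - 1000 A - 500 A^{2}$)
$z = \frac{111974290227274}{403}$ ($z = \left(51249 - \left(66007 + 2178000\right)\right) \left(-126709 + \frac{3 \left(-174 - 418\right)}{291 + 112}\right) = \left(51249 - 2244007\right) \left(-126709 + 3 \cdot \frac{1}{403} \left(-592\right)\right) = \left(51249 - 2244007\right) \left(-126709 - \frac{1776}{403}\right) = \left(-2192758\right) \left(- \frac{51065503}{403}\right) = \frac{111974290227274}{403} \approx 2.7785 \cdot 10^{11}$)
$289282 + z = 289282 + \frac{111974290227274}{403} = \frac{111974406807920}{403}$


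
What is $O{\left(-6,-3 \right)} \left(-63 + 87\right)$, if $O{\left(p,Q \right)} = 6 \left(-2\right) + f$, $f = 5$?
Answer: $-168$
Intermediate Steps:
$O{\left(p,Q \right)} = -7$ ($O{\left(p,Q \right)} = 6 \left(-2\right) + 5 = -12 + 5 = -7$)
$O{\left(-6,-3 \right)} \left(-63 + 87\right) = - 7 \left(-63 + 87\right) = \left(-7\right) 24 = -168$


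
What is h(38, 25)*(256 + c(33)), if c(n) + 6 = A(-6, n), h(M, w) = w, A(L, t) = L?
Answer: 6100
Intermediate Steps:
c(n) = -12 (c(n) = -6 - 6 = -12)
h(38, 25)*(256 + c(33)) = 25*(256 - 12) = 25*244 = 6100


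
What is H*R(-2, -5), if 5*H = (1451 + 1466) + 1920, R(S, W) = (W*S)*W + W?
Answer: -53207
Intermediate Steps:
R(S, W) = W + S*W² (R(S, W) = (S*W)*W + W = S*W² + W = W + S*W²)
H = 4837/5 (H = ((1451 + 1466) + 1920)/5 = (2917 + 1920)/5 = (⅕)*4837 = 4837/5 ≈ 967.40)
H*R(-2, -5) = 4837*(-5*(1 - 2*(-5)))/5 = 4837*(-5*(1 + 10))/5 = 4837*(-5*11)/5 = (4837/5)*(-55) = -53207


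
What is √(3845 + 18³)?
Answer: √9677 ≈ 98.372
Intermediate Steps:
√(3845 + 18³) = √(3845 + 5832) = √9677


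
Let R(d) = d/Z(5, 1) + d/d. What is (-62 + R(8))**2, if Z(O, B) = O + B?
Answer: 32041/9 ≈ 3560.1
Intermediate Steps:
Z(O, B) = B + O
R(d) = 1 + d/6 (R(d) = d/(1 + 5) + d/d = d/6 + 1 = 1 + d/6)
(-62 + R(8))**2 = (-62 + (1 + (1/6)*8))**2 = (-62 + (1 + 4/3))**2 = (-62 + 7/3)**2 = (-179/3)**2 = 32041/9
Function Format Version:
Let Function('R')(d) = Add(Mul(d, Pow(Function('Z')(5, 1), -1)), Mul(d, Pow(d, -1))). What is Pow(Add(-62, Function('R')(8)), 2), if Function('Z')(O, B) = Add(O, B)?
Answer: Rational(32041, 9) ≈ 3560.1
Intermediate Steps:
Function('Z')(O, B) = Add(B, O)
Function('R')(d) = Add(1, Mul(Rational(1, 6), d)) (Function('R')(d) = Add(Mul(d, Pow(Add(1, 5), -1)), Mul(d, Pow(d, -1))) = Add(Mul(d, Pow(6, -1)), 1) = Add(Mul(d, Rational(1, 6)), 1) = Add(Mul(Rational(1, 6), d), 1) = Add(1, Mul(Rational(1, 6), d)))
Pow(Add(-62, Function('R')(8)), 2) = Pow(Add(-62, Add(1, Mul(Rational(1, 6), 8))), 2) = Pow(Add(-62, Add(1, Rational(4, 3))), 2) = Pow(Add(-62, Rational(7, 3)), 2) = Pow(Rational(-179, 3), 2) = Rational(32041, 9)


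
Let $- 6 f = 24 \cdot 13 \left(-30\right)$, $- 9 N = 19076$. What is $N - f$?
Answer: $- \frac{33116}{9} \approx -3679.6$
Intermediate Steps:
$N = - \frac{19076}{9}$ ($N = \left(- \frac{1}{9}\right) 19076 = - \frac{19076}{9} \approx -2119.6$)
$f = 1560$ ($f = - \frac{24 \cdot 13 \left(-30\right)}{6} = - \frac{312 \left(-30\right)}{6} = \left(- \frac{1}{6}\right) \left(-9360\right) = 1560$)
$N - f = - \frac{19076}{9} - 1560 = - \frac{33116}{9}$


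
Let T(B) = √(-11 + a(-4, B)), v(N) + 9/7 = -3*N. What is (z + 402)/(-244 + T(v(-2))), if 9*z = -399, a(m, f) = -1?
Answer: -65453/44661 - 1073*I*√3/89322 ≈ -1.4656 - 0.020807*I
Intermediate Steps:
v(N) = -9/7 - 3*N
z = -133/3 (z = (⅑)*(-399) = -133/3 ≈ -44.333)
T(B) = 2*I*√3 (T(B) = √(-11 - 1) = √(-12) = 2*I*√3)
(z + 402)/(-244 + T(v(-2))) = (-133/3 + 402)/(-244 + 2*I*√3) = 1073/(3*(-244 + 2*I*√3))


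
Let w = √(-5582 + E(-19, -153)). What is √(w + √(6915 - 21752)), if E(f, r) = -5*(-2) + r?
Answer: √I*√(√14837 + 5*√229) ≈ 9.9366 + 9.9366*I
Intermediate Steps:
E(f, r) = 10 + r
w = 5*I*√229 (w = √(-5582 + (10 - 153)) = √(-5582 - 143) = √(-5725) = 5*I*√229 ≈ 75.664*I)
√(w + √(6915 - 21752)) = √(5*I*√229 + √(6915 - 21752)) = √(5*I*√229 + √(-14837)) = √(5*I*√229 + I*√14837) = √(I*√14837 + 5*I*√229)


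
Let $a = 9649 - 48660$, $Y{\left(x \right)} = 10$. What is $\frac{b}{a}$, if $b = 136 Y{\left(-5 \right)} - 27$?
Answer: $- \frac{1333}{39011} \approx -0.03417$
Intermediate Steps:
$b = 1333$ ($b = 136 \cdot 10 - 27 = 1360 - 27 = 1333$)
$a = -39011$ ($a = 9649 - 48660 = -39011$)
$\frac{b}{a} = \frac{1333}{-39011} = 1333 \left(- \frac{1}{39011}\right) = - \frac{1333}{39011}$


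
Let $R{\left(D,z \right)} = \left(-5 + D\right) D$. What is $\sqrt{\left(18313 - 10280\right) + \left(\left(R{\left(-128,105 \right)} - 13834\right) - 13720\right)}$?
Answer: $i \sqrt{2497} \approx 49.97 i$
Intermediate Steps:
$R{\left(D,z \right)} = D \left(-5 + D\right)$
$\sqrt{\left(18313 - 10280\right) + \left(\left(R{\left(-128,105 \right)} - 13834\right) - 13720\right)} = \sqrt{\left(18313 - 10280\right) - \left(27554 + 128 \left(-5 - 128\right)\right)} = \sqrt{\left(18313 - 10280\right) - 10530} = \sqrt{8033 + \left(\left(17024 - 13834\right) - 13720\right)} = \sqrt{8033 + \left(3190 - 13720\right)} = \sqrt{8033 - 10530} = \sqrt{-2497} = i \sqrt{2497}$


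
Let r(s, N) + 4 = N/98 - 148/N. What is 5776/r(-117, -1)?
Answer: 566048/14111 ≈ 40.114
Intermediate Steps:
r(s, N) = -4 - 148/N + N/98 (r(s, N) = -4 + (N/98 - 148/N) = -4 + (-148/N + N/98) = -4 - 148/N + N/98)
5776/r(-117, -1) = 5776/(-4 - 148/(-1) + (1/98)*(-1)) = 5776/(-4 - 148*(-1) - 1/98) = 5776/(-4 + 148 - 1/98) = 5776/(14111/98) = 5776*(98/14111) = 566048/14111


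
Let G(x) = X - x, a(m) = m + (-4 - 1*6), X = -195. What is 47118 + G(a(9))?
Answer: 46924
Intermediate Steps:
a(m) = -10 + m (a(m) = m + (-4 - 6) = m - 10 = -10 + m)
G(x) = -195 - x
47118 + G(a(9)) = 47118 + (-195 - (-10 + 9)) = 47118 + (-195 - 1*(-1)) = 47118 + (-195 + 1) = 47118 - 194 = 46924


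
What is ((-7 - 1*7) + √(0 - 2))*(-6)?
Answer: 84 - 6*I*√2 ≈ 84.0 - 8.4853*I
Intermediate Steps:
((-7 - 1*7) + √(0 - 2))*(-6) = ((-7 - 7) + √(-2))*(-6) = (-14 + I*√2)*(-6) = 84 - 6*I*√2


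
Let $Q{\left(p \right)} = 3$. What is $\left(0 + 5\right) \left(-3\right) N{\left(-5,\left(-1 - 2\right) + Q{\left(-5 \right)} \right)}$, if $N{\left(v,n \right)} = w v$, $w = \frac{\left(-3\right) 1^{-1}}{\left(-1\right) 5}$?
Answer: $45$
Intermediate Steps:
$w = \frac{3}{5}$ ($w = \frac{\left(-3\right) 1}{-5} = \left(-3\right) \left(- \frac{1}{5}\right) = \frac{3}{5} \approx 0.6$)
$N{\left(v,n \right)} = \frac{3 v}{5}$
$\left(0 + 5\right) \left(-3\right) N{\left(-5,\left(-1 - 2\right) + Q{\left(-5 \right)} \right)} = \left(0 + 5\right) \left(-3\right) \frac{3}{5} \left(-5\right) = 5 \left(-3\right) \left(-3\right) = \left(-15\right) \left(-3\right) = 45$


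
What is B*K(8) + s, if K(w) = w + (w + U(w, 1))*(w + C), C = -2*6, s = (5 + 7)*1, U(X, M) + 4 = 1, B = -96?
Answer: 1164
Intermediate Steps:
U(X, M) = -3 (U(X, M) = -4 + 1 = -3)
s = 12 (s = 12*1 = 12)
C = -12
K(w) = w + (-12 + w)*(-3 + w) (K(w) = w + (w - 3)*(w - 12) = w + (-3 + w)*(-12 + w) = w + (-12 + w)*(-3 + w))
B*K(8) + s = -96*(36 + 8² - 14*8) + 12 = -96*(36 + 64 - 112) + 12 = -96*(-12) + 12 = 1152 + 12 = 1164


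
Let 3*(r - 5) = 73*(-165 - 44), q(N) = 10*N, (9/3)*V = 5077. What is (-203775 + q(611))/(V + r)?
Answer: 118599/2033 ≈ 58.337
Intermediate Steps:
V = 5077/3 (V = (⅓)*5077 = 5077/3 ≈ 1692.3)
r = -15242/3 (r = 5 + (73*(-165 - 44))/3 = 5 + (73*(-209))/3 = 5 + (⅓)*(-15257) = 5 - 15257/3 = -15242/3 ≈ -5080.7)
(-203775 + q(611))/(V + r) = (-203775 + 10*611)/(5077/3 - 15242/3) = (-203775 + 6110)/(-10165/3) = -197665*(-3/10165) = 118599/2033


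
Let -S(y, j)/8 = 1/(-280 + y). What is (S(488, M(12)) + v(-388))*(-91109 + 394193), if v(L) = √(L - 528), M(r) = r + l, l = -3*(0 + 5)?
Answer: -151542/13 + 606168*I*√229 ≈ -11657.0 + 9.173e+6*I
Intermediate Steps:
l = -15 (l = -3*5 = -15)
M(r) = -15 + r (M(r) = r - 15 = -15 + r)
S(y, j) = -8/(-280 + y)
v(L) = √(-528 + L)
(S(488, M(12)) + v(-388))*(-91109 + 394193) = (-8/(-280 + 488) + √(-528 - 388))*(-91109 + 394193) = (-8/208 + √(-916))*303084 = (-8*1/208 + 2*I*√229)*303084 = (-1/26 + 2*I*√229)*303084 = -151542/13 + 606168*I*√229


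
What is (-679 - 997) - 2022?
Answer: -3698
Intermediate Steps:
(-679 - 997) - 2022 = -1676 - 2022 = -3698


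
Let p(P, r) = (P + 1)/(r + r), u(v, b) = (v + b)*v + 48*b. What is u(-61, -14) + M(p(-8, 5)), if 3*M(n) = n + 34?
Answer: 39141/10 ≈ 3914.1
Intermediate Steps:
u(v, b) = 48*b + v*(b + v) (u(v, b) = (b + v)*v + 48*b = v*(b + v) + 48*b = 48*b + v*(b + v))
p(P, r) = (1 + P)/(2*r) (p(P, r) = (1 + P)/((2*r)) = (1 + P)*(1/(2*r)) = (1 + P)/(2*r))
M(n) = 34/3 + n/3 (M(n) = (n + 34)/3 = (34 + n)/3 = 34/3 + n/3)
u(-61, -14) + M(p(-8, 5)) = ((-61)² + 48*(-14) - 14*(-61)) + (34/3 + ((½)*(1 - 8)/5)/3) = (3721 - 672 + 854) + (34/3 + ((½)*(⅕)*(-7))/3) = 3903 + (34/3 + (⅓)*(-7/10)) = 3903 + (34/3 - 7/30) = 3903 + 111/10 = 39141/10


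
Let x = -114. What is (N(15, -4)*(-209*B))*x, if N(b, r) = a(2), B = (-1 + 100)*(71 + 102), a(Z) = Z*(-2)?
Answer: -1632271608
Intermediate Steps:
a(Z) = -2*Z
B = 17127 (B = 99*173 = 17127)
N(b, r) = -4 (N(b, r) = -2*2 = -4)
(N(15, -4)*(-209*B))*x = -(-836)/(1/17127)*(-114) = -(-836)/1/17127*(-114) = -(-836)*17127*(-114) = -4*(-3579543)*(-114) = 14318172*(-114) = -1632271608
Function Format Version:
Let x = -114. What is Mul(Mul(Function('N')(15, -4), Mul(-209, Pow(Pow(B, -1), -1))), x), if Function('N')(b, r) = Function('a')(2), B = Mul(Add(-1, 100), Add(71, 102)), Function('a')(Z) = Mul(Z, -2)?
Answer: -1632271608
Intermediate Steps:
Function('a')(Z) = Mul(-2, Z)
B = 17127 (B = Mul(99, 173) = 17127)
Function('N')(b, r) = -4 (Function('N')(b, r) = Mul(-2, 2) = -4)
Mul(Mul(Function('N')(15, -4), Mul(-209, Pow(Pow(B, -1), -1))), x) = Mul(Mul(-4, Mul(-209, Pow(Pow(17127, -1), -1))), -114) = Mul(Mul(-4, Mul(-209, Pow(Rational(1, 17127), -1))), -114) = Mul(Mul(-4, Mul(-209, 17127)), -114) = Mul(Mul(-4, -3579543), -114) = Mul(14318172, -114) = -1632271608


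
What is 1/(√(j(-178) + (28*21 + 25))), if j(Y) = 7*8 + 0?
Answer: √669/669 ≈ 0.038662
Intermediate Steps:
j(Y) = 56 (j(Y) = 56 + 0 = 56)
1/(√(j(-178) + (28*21 + 25))) = 1/(√(56 + (28*21 + 25))) = 1/(√(56 + (588 + 25))) = 1/(√(56 + 613)) = 1/(√669) = √669/669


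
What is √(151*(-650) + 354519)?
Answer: √256369 ≈ 506.33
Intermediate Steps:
√(151*(-650) + 354519) = √(-98150 + 354519) = √256369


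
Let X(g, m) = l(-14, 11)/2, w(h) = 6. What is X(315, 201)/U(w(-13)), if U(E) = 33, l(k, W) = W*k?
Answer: -7/3 ≈ -2.3333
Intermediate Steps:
X(g, m) = -77 (X(g, m) = (11*(-14))/2 = -154*1/2 = -77)
X(315, 201)/U(w(-13)) = -77/33 = -77*1/33 = -7/3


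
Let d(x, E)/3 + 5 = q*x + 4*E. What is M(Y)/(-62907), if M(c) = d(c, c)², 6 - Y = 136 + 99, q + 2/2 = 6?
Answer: -12805068/20969 ≈ -610.67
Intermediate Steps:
q = 5 (q = -1 + 6 = 5)
d(x, E) = -15 + 12*E + 15*x (d(x, E) = -15 + 3*(5*x + 4*E) = -15 + 3*(4*E + 5*x) = -15 + (12*E + 15*x) = -15 + 12*E + 15*x)
Y = -229 (Y = 6 - (136 + 99) = 6 - 1*235 = 6 - 235 = -229)
M(c) = (-15 + 27*c)² (M(c) = (-15 + 12*c + 15*c)² = (-15 + 27*c)²)
M(Y)/(-62907) = (9*(-5 + 9*(-229))²)/(-62907) = (9*(-5 - 2061)²)*(-1/62907) = (9*(-2066)²)*(-1/62907) = (9*4268356)*(-1/62907) = 38415204*(-1/62907) = -12805068/20969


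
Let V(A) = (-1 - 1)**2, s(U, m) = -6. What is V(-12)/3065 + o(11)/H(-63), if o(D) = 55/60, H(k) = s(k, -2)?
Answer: -33427/220680 ≈ -0.15147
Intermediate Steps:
V(A) = 4 (V(A) = (-2)**2 = 4)
H(k) = -6
o(D) = 11/12 (o(D) = 55*(1/60) = 11/12)
V(-12)/3065 + o(11)/H(-63) = 4/3065 + (11/12)/(-6) = 4*(1/3065) + (11/12)*(-1/6) = 4/3065 - 11/72 = -33427/220680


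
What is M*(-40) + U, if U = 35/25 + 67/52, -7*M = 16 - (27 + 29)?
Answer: -411107/1820 ≈ -225.88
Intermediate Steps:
M = 40/7 (M = -(16 - (27 + 29))/7 = -(16 - 1*56)/7 = -(16 - 56)/7 = -⅐*(-40) = 40/7 ≈ 5.7143)
U = 699/260 (U = 35*(1/25) + 67*(1/52) = 7/5 + 67/52 = 699/260 ≈ 2.6885)
M*(-40) + U = (40/7)*(-40) + 699/260 = -1600/7 + 699/260 = -411107/1820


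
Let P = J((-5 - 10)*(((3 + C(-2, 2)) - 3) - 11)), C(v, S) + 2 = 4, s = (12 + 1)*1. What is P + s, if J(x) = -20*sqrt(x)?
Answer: 13 - 60*sqrt(15) ≈ -219.38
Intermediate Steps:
s = 13 (s = 13*1 = 13)
C(v, S) = 2 (C(v, S) = -2 + 4 = 2)
P = -60*sqrt(15) (P = -20*3*sqrt(15) = -60*sqrt(15) ≈ -232.38)
P + s = -60*sqrt(15) + 13 = 13 - 60*sqrt(15)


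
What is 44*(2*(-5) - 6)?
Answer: -704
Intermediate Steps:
44*(2*(-5) - 6) = 44*(-10 - 6) = 44*(-16) = -704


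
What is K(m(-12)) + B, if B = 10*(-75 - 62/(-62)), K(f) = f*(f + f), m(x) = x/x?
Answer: -738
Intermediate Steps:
m(x) = 1
K(f) = 2*f² (K(f) = f*(2*f) = 2*f²)
B = -740 (B = 10*(-75 - 62*(-1/62)) = 10*(-75 + 1) = 10*(-74) = -740)
K(m(-12)) + B = 2*1² - 740 = 2*1 - 740 = 2 - 740 = -738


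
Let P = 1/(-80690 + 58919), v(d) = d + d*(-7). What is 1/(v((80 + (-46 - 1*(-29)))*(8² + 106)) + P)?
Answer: -21771/1399004461 ≈ -1.5562e-5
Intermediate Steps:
v(d) = -6*d (v(d) = d - 7*d = -6*d)
P = -1/21771 (P = 1/(-21771) = -1/21771 ≈ -4.5933e-5)
1/(v((80 + (-46 - 1*(-29)))*(8² + 106)) + P) = 1/(-6*(80 + (-46 - 1*(-29)))*(8² + 106) - 1/21771) = 1/(-6*(80 + (-46 + 29))*(64 + 106) - 1/21771) = 1/(-6*(80 - 17)*170 - 1/21771) = 1/(-378*170 - 1/21771) = 1/(-6*10710 - 1/21771) = 1/(-64260 - 1/21771) = 1/(-1399004461/21771) = -21771/1399004461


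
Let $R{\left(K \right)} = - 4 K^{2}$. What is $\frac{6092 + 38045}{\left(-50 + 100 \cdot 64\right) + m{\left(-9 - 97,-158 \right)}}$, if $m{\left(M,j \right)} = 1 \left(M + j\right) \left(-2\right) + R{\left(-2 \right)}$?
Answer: $\frac{44137}{6862} \approx 6.4321$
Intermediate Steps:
$m{\left(M,j \right)} = -16 - 2 M - 2 j$ ($m{\left(M,j \right)} = 1 \left(M + j\right) \left(-2\right) - 4 \left(-2\right)^{2} = 1 \left(- 2 M - 2 j\right) - 16 = \left(- 2 M - 2 j\right) - 16 = -16 - 2 M - 2 j$)
$\frac{6092 + 38045}{\left(-50 + 100 \cdot 64\right) + m{\left(-9 - 97,-158 \right)}} = \frac{6092 + 38045}{\left(-50 + 100 \cdot 64\right) - \left(-300 + 2 \left(-9 - 97\right)\right)} = \frac{44137}{\left(-50 + 6400\right) - \left(-300 + 2 \left(-9 - 97\right)\right)} = \frac{44137}{6350 - -512} = \frac{44137}{6350 + \left(-16 + 212 + 316\right)} = \frac{44137}{6350 + 512} = \frac{44137}{6862}$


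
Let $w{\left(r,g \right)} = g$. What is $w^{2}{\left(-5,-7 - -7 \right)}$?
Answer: $0$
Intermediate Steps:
$w^{2}{\left(-5,-7 - -7 \right)} = \left(-7 - -7\right)^{2} = \left(-7 + 7\right)^{2} = 0^{2} = 0$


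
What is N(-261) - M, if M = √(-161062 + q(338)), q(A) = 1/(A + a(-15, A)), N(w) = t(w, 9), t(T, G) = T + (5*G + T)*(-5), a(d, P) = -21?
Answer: 819 - I*√16184959001/317 ≈ 819.0 - 401.33*I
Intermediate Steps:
t(T, G) = -25*G - 4*T (t(T, G) = T + (T + 5*G)*(-5) = T + (-25*G - 5*T) = -25*G - 4*T)
N(w) = -225 - 4*w (N(w) = -25*9 - 4*w = -225 - 4*w)
q(A) = 1/(-21 + A) (q(A) = 1/(A - 21) = 1/(-21 + A))
M = I*√16184959001/317 (M = √(-161062 + 1/(-21 + 338)) = √(-161062 + 1/317) = √(-51056653/317) = I*√16184959001/317 ≈ 401.33*I)
N(-261) - M = (-225 - 4*(-261)) - I*√16184959001/317 = (-225 + 1044) - I*√16184959001/317 = 819 - I*√16184959001/317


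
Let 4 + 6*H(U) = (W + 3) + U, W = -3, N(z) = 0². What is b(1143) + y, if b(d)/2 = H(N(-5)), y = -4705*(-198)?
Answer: 2794766/3 ≈ 9.3159e+5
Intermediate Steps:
N(z) = 0
y = 931590
H(U) = -⅔ + U/6 (H(U) = -⅔ + ((-3 + 3) + U)/6 = -⅔ + (0 + U)/6 = -⅔ + U/6)
b(d) = -4/3 (b(d) = 2*(-⅔ + (⅙)*0) = 2*(-⅔ + 0) = 2*(-⅔) = -4/3)
b(1143) + y = -4/3 + 931590 = 2794766/3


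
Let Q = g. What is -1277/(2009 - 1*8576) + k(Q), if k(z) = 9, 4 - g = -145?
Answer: 60380/6567 ≈ 9.1945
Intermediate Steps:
g = 149 (g = 4 - 1*(-145) = 4 + 145 = 149)
Q = 149
-1277/(2009 - 1*8576) + k(Q) = -1277/(2009 - 1*8576) + 9 = -1277/(2009 - 8576) + 9 = -1277/(-6567) + 9 = -1277*(-1/6567) + 9 = 1277/6567 + 9 = 60380/6567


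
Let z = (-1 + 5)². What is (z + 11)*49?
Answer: 1323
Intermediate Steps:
z = 16 (z = 4² = 16)
(z + 11)*49 = (16 + 11)*49 = 27*49 = 1323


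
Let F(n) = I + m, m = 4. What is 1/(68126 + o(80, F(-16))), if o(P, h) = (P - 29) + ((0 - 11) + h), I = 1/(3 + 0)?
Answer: 3/204511 ≈ 1.4669e-5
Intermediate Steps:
I = 1/3 ≈ 0.33333
F(n) = 13/3 (F(n) = 1/3 + 4 = 13/3)
o(P, h) = -40 + P + h (o(P, h) = (-29 + P) + (-11 + h) = -40 + P + h)
1/(68126 + o(80, F(-16))) = 1/(68126 + (-40 + 80 + 13/3)) = 1/(68126 + 133/3) = 1/(204511/3) = 3/204511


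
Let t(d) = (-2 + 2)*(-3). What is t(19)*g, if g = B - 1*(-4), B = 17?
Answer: 0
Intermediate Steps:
t(d) = 0 (t(d) = 0*(-3) = 0)
g = 21 (g = 17 - 1*(-4) = 17 + 4 = 21)
t(19)*g = 0*21 = 0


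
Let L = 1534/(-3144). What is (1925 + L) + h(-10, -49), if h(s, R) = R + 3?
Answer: 2953021/1572 ≈ 1878.5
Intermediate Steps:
h(s, R) = 3 + R
L = -767/1572 (L = 1534*(-1/3144) = -767/1572 ≈ -0.48791)
(1925 + L) + h(-10, -49) = (1925 - 767/1572) + (3 - 49) = 3025333/1572 - 46 = 2953021/1572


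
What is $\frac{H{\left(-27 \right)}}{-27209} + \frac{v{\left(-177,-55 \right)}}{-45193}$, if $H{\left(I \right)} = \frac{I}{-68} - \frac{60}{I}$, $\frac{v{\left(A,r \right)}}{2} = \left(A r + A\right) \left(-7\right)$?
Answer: $\frac{318307524131}{107507096892} \approx 2.9608$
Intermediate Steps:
$v{\left(A,r \right)} = - 14 A - 14 A r$ ($v{\left(A,r \right)} = 2 \left(A r + A\right) \left(-7\right) = 2 \left(A + A r\right) \left(-7\right) = 2 \left(- 7 A - 7 A r\right) = - 14 A - 14 A r$)
$H{\left(I \right)} = - \frac{60}{I} - \frac{I}{68}$ ($H{\left(I \right)} = I \left(- \frac{1}{68}\right) - \frac{60}{I} = - \frac{I}{68} - \frac{60}{I} = - \frac{60}{I} - \frac{I}{68}$)
$\frac{H{\left(-27 \right)}}{-27209} + \frac{v{\left(-177,-55 \right)}}{-45193} = \frac{- \frac{60}{-27} - - \frac{27}{68}}{-27209} + \frac{\left(-14\right) \left(-177\right) \left(1 - 55\right)}{-45193} = \left(\left(-60\right) \left(- \frac{1}{27}\right) + \frac{27}{68}\right) \left(- \frac{1}{27209}\right) + \left(-14\right) \left(-177\right) \left(-54\right) \left(- \frac{1}{45193}\right) = \left(\frac{20}{9} + \frac{27}{68}\right) \left(- \frac{1}{27209}\right) - - \frac{133812}{45193} = \frac{1603}{612} \left(- \frac{1}{27209}\right) + \frac{133812}{45193} = - \frac{229}{2378844} + \frac{133812}{45193} = \frac{318307524131}{107507096892}$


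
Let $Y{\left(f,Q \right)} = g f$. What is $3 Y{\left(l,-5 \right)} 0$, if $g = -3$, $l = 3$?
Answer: $0$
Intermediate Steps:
$Y{\left(f,Q \right)} = - 3 f$
$3 Y{\left(l,-5 \right)} 0 = 3 \left(\left(-3\right) 3\right) 0 = 3 \left(-9\right) 0 = \left(-27\right) 0 = 0$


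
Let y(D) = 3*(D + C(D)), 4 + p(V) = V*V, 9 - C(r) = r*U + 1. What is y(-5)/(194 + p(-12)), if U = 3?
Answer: 27/167 ≈ 0.16168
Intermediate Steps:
C(r) = 8 - 3*r (C(r) = 9 - (r*3 + 1) = 9 - (3*r + 1) = 9 - (1 + 3*r) = 9 + (-1 - 3*r) = 8 - 3*r)
p(V) = -4 + V² (p(V) = -4 + V*V = -4 + V²)
y(D) = 24 - 6*D (y(D) = 3*(D + (8 - 3*D)) = 3*(8 - 2*D) = 24 - 6*D)
y(-5)/(194 + p(-12)) = (24 - 6*(-5))/(194 + (-4 + (-12)²)) = (24 + 30)/(194 + (-4 + 144)) = 54/(194 + 140) = 54/334 = (1/334)*54 = 27/167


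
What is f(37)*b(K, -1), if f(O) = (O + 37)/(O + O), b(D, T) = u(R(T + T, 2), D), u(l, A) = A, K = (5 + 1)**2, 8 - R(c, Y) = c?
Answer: 36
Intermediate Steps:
R(c, Y) = 8 - c
K = 36 (K = 6**2 = 36)
b(D, T) = D
f(O) = (37 + O)/(2*O) (f(O) = (37 + O)/((2*O)) = (37 + O)*(1/(2*O)) = (37 + O)/(2*O))
f(37)*b(K, -1) = ((1/2)*(37 + 37)/37)*36 = ((1/2)*(1/37)*74)*36 = 1*36 = 36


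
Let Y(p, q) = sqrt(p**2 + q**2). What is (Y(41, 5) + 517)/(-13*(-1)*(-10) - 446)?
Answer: -517/576 - sqrt(1706)/576 ≈ -0.96928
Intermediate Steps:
(Y(41, 5) + 517)/(-13*(-1)*(-10) - 446) = (sqrt(41**2 + 5**2) + 517)/(-13*(-1)*(-10) - 446) = (sqrt(1681 + 25) + 517)/(13*(-10) - 446) = (sqrt(1706) + 517)/(-130 - 446) = (517 + sqrt(1706))/(-576) = (517 + sqrt(1706))*(-1/576) = -517/576 - sqrt(1706)/576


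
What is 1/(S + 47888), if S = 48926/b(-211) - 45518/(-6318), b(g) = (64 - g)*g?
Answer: 183300975/8779083124541 ≈ 2.0879e-5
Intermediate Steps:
b(g) = g*(64 - g)
S = 1166033741/183300975 (S = 48926/((-211*(64 - 1*(-211)))) - 45518/(-6318) = 48926/((-211*(64 + 211))) - 45518*(-1/6318) = 48926/((-211*275)) + 22759/3159 = 48926/(-58025) + 22759/3159 = 48926*(-1/58025) + 22759/3159 = -48926/58025 + 22759/3159 = 1166033741/183300975 ≈ 6.3613)
1/(S + 47888) = 1/(1166033741/183300975 + 47888) = 1/(8779083124541/183300975) = 183300975/8779083124541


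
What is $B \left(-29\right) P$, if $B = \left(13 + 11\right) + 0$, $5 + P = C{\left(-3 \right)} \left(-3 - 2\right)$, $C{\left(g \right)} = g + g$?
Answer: $-17400$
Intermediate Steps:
$C{\left(g \right)} = 2 g$
$P = 25$ ($P = -5 + 2 \left(-3\right) \left(-3 - 2\right) = -5 - -30 = -5 + 30 = 25$)
$B = 24$ ($B = 24 + 0 = 24$)
$B \left(-29\right) P = 24 \left(-29\right) 25 = \left(-696\right) 25 = -17400$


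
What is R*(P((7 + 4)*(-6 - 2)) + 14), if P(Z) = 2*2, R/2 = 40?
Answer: 1440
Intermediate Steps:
R = 80 (R = 2*40 = 80)
P(Z) = 4
R*(P((7 + 4)*(-6 - 2)) + 14) = 80*(4 + 14) = 80*18 = 1440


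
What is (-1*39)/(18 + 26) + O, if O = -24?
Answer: -1095/44 ≈ -24.886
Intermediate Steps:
(-1*39)/(18 + 26) + O = (-1*39)/(18 + 26) - 24 = -39/44 - 24 = -1095/44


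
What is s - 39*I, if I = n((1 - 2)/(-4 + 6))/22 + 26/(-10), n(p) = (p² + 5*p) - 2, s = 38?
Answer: 64651/440 ≈ 146.93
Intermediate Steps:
n(p) = -2 + p² + 5*p
I = -1229/440 (I = (-2 + ((1 - 2)/(-4 + 6))² + 5*((1 - 2)/(-4 + 6)))/22 + 26/(-10) = (-2 + (-1/2)² + 5*(-1/2))*(1/22) + 26*(-⅒) = (-2 + (-1*½)² + 5*(-1*½))*(1/22) - 13/5 = (-2 + (-½)² + 5*(-½))*(1/22) - 13/5 = (-2 + ¼ - 5/2)*(1/22) - 13/5 = -17/4*1/22 - 13/5 = -17/88 - 13/5 = -1229/440 ≈ -2.7932)
s - 39*I = 38 - 39*(-1229/440) = 38 + 47931/440 = 64651/440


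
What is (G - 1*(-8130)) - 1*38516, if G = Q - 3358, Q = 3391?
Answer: -30353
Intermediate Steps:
G = 33 (G = 3391 - 3358 = 33)
(G - 1*(-8130)) - 1*38516 = (33 - 1*(-8130)) - 1*38516 = (33 + 8130) - 38516 = 8163 - 38516 = -30353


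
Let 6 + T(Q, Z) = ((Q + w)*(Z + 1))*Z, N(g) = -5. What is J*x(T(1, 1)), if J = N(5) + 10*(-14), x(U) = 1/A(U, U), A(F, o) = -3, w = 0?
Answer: 145/3 ≈ 48.333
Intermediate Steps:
T(Q, Z) = -6 + Q*Z*(1 + Z) (T(Q, Z) = -6 + ((Q + 0)*(Z + 1))*Z = -6 + (Q*(1 + Z))*Z = -6 + Q*Z*(1 + Z))
x(U) = -⅓ (x(U) = 1/(-3) = -⅓)
J = -145 (J = -5 + 10*(-14) = -5 - 140 = -145)
J*x(T(1, 1)) = -145*(-⅓) = 145/3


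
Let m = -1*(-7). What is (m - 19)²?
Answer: 144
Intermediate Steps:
m = 7
(m - 19)² = (7 - 19)² = (-12)² = 144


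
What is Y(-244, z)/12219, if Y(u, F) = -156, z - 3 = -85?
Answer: -52/4073 ≈ -0.012767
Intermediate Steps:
z = -82 (z = 3 - 85 = -82)
Y(-244, z)/12219 = -156/12219 = -156*1/12219 = -52/4073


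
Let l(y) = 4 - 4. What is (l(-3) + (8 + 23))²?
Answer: 961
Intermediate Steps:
l(y) = 0
(l(-3) + (8 + 23))² = (0 + (8 + 23))² = (0 + 31)² = 31² = 961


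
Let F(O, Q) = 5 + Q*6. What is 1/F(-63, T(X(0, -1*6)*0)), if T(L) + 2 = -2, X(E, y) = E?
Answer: -1/19 ≈ -0.052632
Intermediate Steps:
T(L) = -4 (T(L) = -2 - 2 = -4)
F(O, Q) = 5 + 6*Q
1/F(-63, T(X(0, -1*6)*0)) = 1/(5 + 6*(-4)) = 1/(5 - 24) = 1/(-19) = -1/19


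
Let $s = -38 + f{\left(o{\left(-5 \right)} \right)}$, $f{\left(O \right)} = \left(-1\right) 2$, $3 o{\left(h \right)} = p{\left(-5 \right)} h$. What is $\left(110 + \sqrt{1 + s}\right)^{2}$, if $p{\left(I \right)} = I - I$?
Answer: $\left(110 + i \sqrt{39}\right)^{2} \approx 12061.0 + 1373.9 i$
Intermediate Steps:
$p{\left(I \right)} = 0$
$o{\left(h \right)} = 0$ ($o{\left(h \right)} = \frac{0 h}{3} = \frac{1}{3} \cdot 0 = 0$)
$f{\left(O \right)} = -2$
$s = -40$ ($s = -38 - 2 = -40$)
$\left(110 + \sqrt{1 + s}\right)^{2} = \left(110 + \sqrt{1 - 40}\right)^{2} = \left(110 + \sqrt{-39}\right)^{2} = \left(110 + i \sqrt{39}\right)^{2}$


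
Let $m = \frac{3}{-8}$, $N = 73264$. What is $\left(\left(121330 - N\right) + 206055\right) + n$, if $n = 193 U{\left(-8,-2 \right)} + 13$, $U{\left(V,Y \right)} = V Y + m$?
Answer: $\frac{2057197}{8} \approx 2.5715 \cdot 10^{5}$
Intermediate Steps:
$m = - \frac{3}{8}$ ($m = 3 \left(- \frac{1}{8}\right) = - \frac{3}{8} \approx -0.375$)
$U{\left(V,Y \right)} = - \frac{3}{8} + V Y$ ($U{\left(V,Y \right)} = V Y - \frac{3}{8} = - \frac{3}{8} + V Y$)
$n = \frac{24229}{8}$ ($n = 193 \left(- \frac{3}{8} - -16\right) + 13 = 193 \left(- \frac{3}{8} + 16\right) + 13 = 193 \cdot \frac{125}{8} + 13 = \frac{24125}{8} + 13 = \frac{24229}{8} \approx 3028.6$)
$\left(\left(121330 - N\right) + 206055\right) + n = \left(\left(121330 - 73264\right) + 206055\right) + \frac{24229}{8} = \left(48066 + 206055\right) + \frac{24229}{8} = 254121 + \frac{24229}{8} = \frac{2057197}{8}$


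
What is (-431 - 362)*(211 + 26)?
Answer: -187941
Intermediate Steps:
(-431 - 362)*(211 + 26) = -793*237 = -187941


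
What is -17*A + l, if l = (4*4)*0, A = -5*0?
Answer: 0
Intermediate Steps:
A = 0
l = 0 (l = 16*0 = 0)
-17*A + l = -17*0 + 0 = 0 + 0 = 0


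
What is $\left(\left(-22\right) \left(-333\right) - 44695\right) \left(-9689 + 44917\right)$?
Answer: $-1316435132$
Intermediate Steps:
$\left(\left(-22\right) \left(-333\right) - 44695\right) \left(-9689 + 44917\right) = \left(7326 - 44695\right) 35228 = \left(-37369\right) 35228 = -1316435132$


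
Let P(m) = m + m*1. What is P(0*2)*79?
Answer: 0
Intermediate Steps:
P(m) = 2*m (P(m) = m + m = 2*m)
P(0*2)*79 = (2*(0*2))*79 = (2*0)*79 = 0*79 = 0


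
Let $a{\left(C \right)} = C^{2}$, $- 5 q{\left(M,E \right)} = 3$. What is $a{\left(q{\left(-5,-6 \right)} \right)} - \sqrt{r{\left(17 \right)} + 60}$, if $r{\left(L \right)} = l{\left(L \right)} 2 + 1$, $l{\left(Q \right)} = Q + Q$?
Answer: $\frac{9}{25} - \sqrt{129} \approx -10.998$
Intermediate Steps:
$q{\left(M,E \right)} = - \frac{3}{5}$ ($q{\left(M,E \right)} = \left(- \frac{1}{5}\right) 3 = - \frac{3}{5}$)
$l{\left(Q \right)} = 2 Q$
$r{\left(L \right)} = 1 + 4 L$ ($r{\left(L \right)} = 2 L 2 + 1 = 4 L + 1 = 1 + 4 L$)
$a{\left(q{\left(-5,-6 \right)} \right)} - \sqrt{r{\left(17 \right)} + 60} = \left(- \frac{3}{5}\right)^{2} - \sqrt{\left(1 + 4 \cdot 17\right) + 60} = \frac{9}{25} - \sqrt{\left(1 + 68\right) + 60} = \frac{9}{25} - \sqrt{69 + 60} = \frac{9}{25} - \sqrt{129}$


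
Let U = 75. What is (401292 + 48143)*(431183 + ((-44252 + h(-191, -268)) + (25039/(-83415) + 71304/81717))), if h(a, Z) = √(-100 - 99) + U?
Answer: 79040656787488396483/454428237 + 449435*I*√199 ≈ 1.7393e+11 + 6.3401e+6*I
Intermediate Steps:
h(a, Z) = 75 + I*√199 (h(a, Z) = √(-100 - 99) + 75 = √(-199) + 75 = I*√199 + 75 = 75 + I*√199)
(401292 + 48143)*(431183 + ((-44252 + h(-191, -268)) + (25039/(-83415) + 71304/81717))) = (401292 + 48143)*(431183 + ((-44252 + (75 + I*√199)) + (25039/(-83415) + 71304/81717))) = 449435*(431183 + ((-44177 + I*√199) + (25039*(-1/83415) + 71304*(1/81717)))) = 449435*(431183 + ((-44177 + I*√199) + (-25039/83415 + 23768/27239))) = 449435*(431183 + ((-44177 + I*√199) + 1300570399/2272141185)) = 449435*(431183 + (-100375080559346/2272141185 + I*√199)) = 449435*(879333572012509/2272141185 + I*√199) = 79040656787488396483/454428237 + 449435*I*√199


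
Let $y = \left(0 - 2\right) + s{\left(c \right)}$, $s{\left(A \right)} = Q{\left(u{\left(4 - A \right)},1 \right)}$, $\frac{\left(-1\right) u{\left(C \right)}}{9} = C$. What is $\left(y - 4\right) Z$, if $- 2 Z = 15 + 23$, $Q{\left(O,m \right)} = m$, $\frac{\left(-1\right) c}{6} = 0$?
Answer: $95$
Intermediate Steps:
$c = 0$ ($c = \left(-6\right) 0 = 0$)
$u{\left(C \right)} = - 9 C$
$s{\left(A \right)} = 1$
$y = -1$ ($y = \left(0 - 2\right) + 1 = -2 + 1 = -1$)
$Z = -19$ ($Z = - \frac{15 + 23}{2} = \left(- \frac{1}{2}\right) 38 = -19$)
$\left(y - 4\right) Z = \left(-1 - 4\right) \left(-19\right) = \left(-5\right) \left(-19\right) = 95$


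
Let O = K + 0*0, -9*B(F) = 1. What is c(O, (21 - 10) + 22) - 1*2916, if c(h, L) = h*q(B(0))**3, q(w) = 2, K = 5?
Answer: -2876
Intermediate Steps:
B(F) = -1/9 (B(F) = -1/9*1 = -1/9)
O = 5 (O = 5 + 0*0 = 5 + 0 = 5)
c(h, L) = 8*h (c(h, L) = h*2**3 = h*8 = 8*h)
c(O, (21 - 10) + 22) - 1*2916 = 8*5 - 1*2916 = 40 - 2916 = -2876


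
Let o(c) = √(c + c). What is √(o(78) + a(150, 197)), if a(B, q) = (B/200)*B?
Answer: √(450 + 8*√39)/2 ≈ 11.180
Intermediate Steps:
a(B, q) = B²/200 (a(B, q) = (B*(1/200))*B = (B/200)*B = B²/200)
o(c) = √2*√c (o(c) = √(2*c) = √2*√c)
√(o(78) + a(150, 197)) = √(√2*√78 + (1/200)*150²) = √(2*√39 + (1/200)*22500) = √(2*√39 + 225/2) = √(225/2 + 2*√39)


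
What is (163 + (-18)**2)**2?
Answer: 237169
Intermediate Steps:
(163 + (-18)**2)**2 = (163 + 324)**2 = 487**2 = 237169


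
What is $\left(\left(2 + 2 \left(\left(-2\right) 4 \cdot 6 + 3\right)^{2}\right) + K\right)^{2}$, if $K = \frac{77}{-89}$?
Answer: $\frac{129997023601}{7921} \approx 1.6412 \cdot 10^{7}$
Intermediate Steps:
$K = - \frac{77}{89}$ ($K = 77 \left(- \frac{1}{89}\right) = - \frac{77}{89} \approx -0.86517$)
$\left(\left(2 + 2 \left(\left(-2\right) 4 \cdot 6 + 3\right)^{2}\right) + K\right)^{2} = \left(\left(2 + 2 \left(\left(-2\right) 4 \cdot 6 + 3\right)^{2}\right) - \frac{77}{89}\right)^{2} = \left(\left(2 + 2 \left(\left(-8\right) 6 + 3\right)^{2}\right) - \frac{77}{89}\right)^{2} = \left(\left(2 + 2 \left(-48 + 3\right)^{2}\right) - \frac{77}{89}\right)^{2} = \left(\left(2 + 2 \left(-45\right)^{2}\right) - \frac{77}{89}\right)^{2} = \left(\left(2 + 2 \cdot 2025\right) - \frac{77}{89}\right)^{2} = \left(\left(2 + 4050\right) - \frac{77}{89}\right)^{2} = \left(4052 - \frac{77}{89}\right)^{2} = \left(\frac{360551}{89}\right)^{2} = \frac{129997023601}{7921}$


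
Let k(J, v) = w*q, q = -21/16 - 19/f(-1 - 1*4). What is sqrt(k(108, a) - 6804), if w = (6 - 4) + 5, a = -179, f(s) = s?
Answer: 11*I*sqrt(22435)/20 ≈ 82.381*I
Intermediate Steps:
q = 199/80 (q = -21/16 - 19/(-1 - 1*4) = -21*1/16 - 19/(-1 - 4) = -21/16 - 19/(-5) = -21/16 - 19*(-1/5) = -21/16 + 19/5 = 199/80 ≈ 2.4875)
w = 7 (w = 2 + 5 = 7)
k(J, v) = 1393/80 (k(J, v) = 7*(199/80) = 1393/80)
sqrt(k(108, a) - 6804) = sqrt(1393/80 - 6804) = sqrt(-542927/80) = 11*I*sqrt(22435)/20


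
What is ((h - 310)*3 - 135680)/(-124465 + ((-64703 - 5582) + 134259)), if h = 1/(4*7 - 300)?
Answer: 37157923/16453552 ≈ 2.2584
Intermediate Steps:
h = -1/272 (h = 1/(28 - 300) = 1/(-272) = -1/272 ≈ -0.0036765)
((h - 310)*3 - 135680)/(-124465 + ((-64703 - 5582) + 134259)) = ((-1/272 - 310)*3 - 135680)/(-124465 + ((-64703 - 5582) + 134259)) = (-84321/272*3 - 135680)/(-124465 + (-70285 + 134259)) = (-252963/272 - 135680)/(-124465 + 63974) = -37157923/272/(-60491) = -37157923/272*(-1/60491) = 37157923/16453552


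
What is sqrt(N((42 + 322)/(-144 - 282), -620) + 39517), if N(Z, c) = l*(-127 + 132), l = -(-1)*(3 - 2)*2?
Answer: 29*sqrt(47) ≈ 198.81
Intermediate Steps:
l = 2 (l = -(-1)*2 = -1*(-1)*2 = 1*2 = 2)
N(Z, c) = 10 (N(Z, c) = 2*(-127 + 132) = 2*5 = 10)
sqrt(N((42 + 322)/(-144 - 282), -620) + 39517) = sqrt(10 + 39517) = sqrt(39527) = 29*sqrt(47)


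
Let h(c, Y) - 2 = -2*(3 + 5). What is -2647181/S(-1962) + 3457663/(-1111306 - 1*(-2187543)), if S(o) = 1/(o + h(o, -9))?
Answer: 5629612419942135/1076237 ≈ 5.2308e+9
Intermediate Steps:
h(c, Y) = -14 (h(c, Y) = 2 - 2*(3 + 5) = 2 - 2*8 = 2 - 16 = -14)
S(o) = 1/(-14 + o) (S(o) = 1/(o - 14) = 1/(-14 + o))
-2647181/S(-1962) + 3457663/(-1111306 - 1*(-2187543)) = -2647181/(1/(-14 - 1962)) + 3457663/(-1111306 - 1*(-2187543)) = -2647181/(1/(-1976)) + 3457663/(-1111306 + 2187543) = -2647181/(-1/1976) + 3457663/1076237 = -2647181*(-1976) + 3457663*(1/1076237) = 5230829656 + 3457663/1076237 = 5629612419942135/1076237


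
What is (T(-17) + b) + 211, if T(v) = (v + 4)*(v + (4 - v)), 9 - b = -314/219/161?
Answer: 5923826/35259 ≈ 168.01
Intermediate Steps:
b = 317645/35259 (b = 9 - (-314/219)/161 = 9 - (-314*1/219)/161 = 9 - (-314)/(219*161) = 9 - 1*(-314/35259) = 9 + 314/35259 = 317645/35259 ≈ 9.0089)
T(v) = 16 + 4*v (T(v) = (4 + v)*4 = 16 + 4*v)
(T(-17) + b) + 211 = ((16 + 4*(-17)) + 317645/35259) + 211 = ((16 - 68) + 317645/35259) + 211 = (-52 + 317645/35259) + 211 = -1515823/35259 + 211 = 5923826/35259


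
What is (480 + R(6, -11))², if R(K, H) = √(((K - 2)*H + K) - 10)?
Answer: 230352 + 3840*I*√3 ≈ 2.3035e+5 + 6651.1*I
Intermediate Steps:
R(K, H) = √(-10 + K + H*(-2 + K)) (R(K, H) = √(((-2 + K)*H + K) - 10) = √((H*(-2 + K) + K) - 10) = √((K + H*(-2 + K)) - 10) = √(-10 + K + H*(-2 + K)))
(480 + R(6, -11))² = (480 + √(-10 + 6 - 2*(-11) - 11*6))² = (480 + √(-10 + 6 + 22 - 66))² = (480 + √(-48))² = (480 + 4*I*√3)²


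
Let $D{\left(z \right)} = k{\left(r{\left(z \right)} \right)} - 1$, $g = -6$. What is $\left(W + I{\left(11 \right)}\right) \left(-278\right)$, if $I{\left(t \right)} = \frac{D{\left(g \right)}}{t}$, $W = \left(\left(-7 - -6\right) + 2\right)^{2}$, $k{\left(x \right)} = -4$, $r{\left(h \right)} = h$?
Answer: $- \frac{1668}{11} \approx -151.64$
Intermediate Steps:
$D{\left(z \right)} = -5$ ($D{\left(z \right)} = -4 - 1 = -5$)
$W = 1$ ($W = \left(\left(-7 + 6\right) + 2\right)^{2} = \left(-1 + 2\right)^{2} = 1^{2} = 1$)
$I{\left(t \right)} = - \frac{5}{t}$
$\left(W + I{\left(11 \right)}\right) \left(-278\right) = \left(1 - \frac{5}{11}\right) \left(-278\right) = \frac{6}{11} \left(-278\right) = - \frac{1668}{11}$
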